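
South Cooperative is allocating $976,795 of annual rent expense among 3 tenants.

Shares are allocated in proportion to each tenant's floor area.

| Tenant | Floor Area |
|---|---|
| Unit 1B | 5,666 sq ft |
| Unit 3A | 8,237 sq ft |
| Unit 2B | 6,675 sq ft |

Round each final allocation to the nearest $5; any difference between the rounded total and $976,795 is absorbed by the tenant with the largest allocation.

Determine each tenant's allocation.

Unit 1B: $268,955; Unit 3A: $390,990; Unit 2B: $316,850

Total floor area = 20,578.
Pro-rata amounts: Unit 1B 5,666/20,578 × $976,795 = 268,953.27; Unit 3A 8,237/20,578 × $976,795 = 390,993.31; Unit 2B 6,675/20,578 × $976,795 = 316,848.41.
After rounding ($5): Unit 1B $268,955; Unit 3A $390,995; Unit 2B $316,850. Sum = $976,800.
Difference $976,795 − $976,800 = −$5 applied to largest allocation (Unit 3A): Unit 3A becomes $390,990.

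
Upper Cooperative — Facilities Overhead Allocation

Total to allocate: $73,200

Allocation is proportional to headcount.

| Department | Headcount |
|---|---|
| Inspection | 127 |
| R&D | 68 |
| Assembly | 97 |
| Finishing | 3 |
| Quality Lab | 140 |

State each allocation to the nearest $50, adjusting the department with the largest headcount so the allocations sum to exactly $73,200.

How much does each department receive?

Inspection: $21,350 | R&D: $11,450 | Assembly: $16,300 | Finishing: $500 | Quality Lab: $23,600

Total headcount = 435.
Raw shares: Inspection 127/435 × $73,200 = 21,371.03; R&D 68/435 × $73,200 = 11,442.76; Assembly 97/435 × $73,200 = 16,322.76; Finishing 3/435 × $73,200 = 504.83; Quality Lab 140/435 × $73,200 = 23,558.62.
Rounded to nearest $50: Inspection $21,350; R&D $11,450; Assembly $16,300; Finishing $500; Quality Lab $23,550. Sum = $73,150.
Difference $73,200 − $73,150 = +$50 applied to largest headcount (Quality Lab): Quality Lab becomes $23,600.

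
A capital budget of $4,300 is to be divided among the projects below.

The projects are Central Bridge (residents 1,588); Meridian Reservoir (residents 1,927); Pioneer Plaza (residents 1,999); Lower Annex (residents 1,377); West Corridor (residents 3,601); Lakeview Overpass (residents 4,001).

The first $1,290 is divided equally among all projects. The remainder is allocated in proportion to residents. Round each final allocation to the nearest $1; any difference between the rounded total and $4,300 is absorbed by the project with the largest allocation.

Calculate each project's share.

Equal tier: $1,290 ÷ 6 = $215 apiece.
Remainder $3,010 by residents (total 14,493): Central Bridge 329.81 → $330; Meridian Reservoir 400.21 → $400; Pioneer Plaza 415.17 → $415; Lower Annex 285.98 → $286; West Corridor 747.88 → $748; Lakeview Overpass 830.95 → $831.
Totals: Central Bridge $215 + $330 = $545; Meridian Reservoir $215 + $400 = $615; Pioneer Plaza $215 + $415 = $630; Lower Annex $215 + $286 = $501; West Corridor $215 + $748 = $963; Lakeview Overpass $215 + $831 = $1,046.

Central Bridge: $545; Meridian Reservoir: $615; Pioneer Plaza: $630; Lower Annex: $501; West Corridor: $963; Lakeview Overpass: $1,046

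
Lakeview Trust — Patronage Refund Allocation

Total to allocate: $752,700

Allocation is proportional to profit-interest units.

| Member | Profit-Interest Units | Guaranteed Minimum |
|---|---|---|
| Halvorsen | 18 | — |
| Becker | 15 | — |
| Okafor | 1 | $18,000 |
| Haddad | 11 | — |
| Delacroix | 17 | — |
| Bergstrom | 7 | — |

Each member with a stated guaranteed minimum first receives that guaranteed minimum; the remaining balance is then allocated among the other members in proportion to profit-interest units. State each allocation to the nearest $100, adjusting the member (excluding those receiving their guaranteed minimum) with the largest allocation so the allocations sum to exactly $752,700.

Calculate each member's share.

Halvorsen: $194,500 | Becker: $162,100 | Okafor: $18,000 | Haddad: $118,800 | Delacroix: $183,700 | Bergstrom: $75,600

Fund the minimums — Okafor $18,000. Balance $734,700.
Balance split over remaining profit-interest units 68: Halvorsen 194,479.41 → $194,500; Becker 162,066.18 → $162,100; Haddad 118,848.53 → $118,800; Delacroix 183,675.00 → $183,700; Bergstrom 75,630.88 → $75,600.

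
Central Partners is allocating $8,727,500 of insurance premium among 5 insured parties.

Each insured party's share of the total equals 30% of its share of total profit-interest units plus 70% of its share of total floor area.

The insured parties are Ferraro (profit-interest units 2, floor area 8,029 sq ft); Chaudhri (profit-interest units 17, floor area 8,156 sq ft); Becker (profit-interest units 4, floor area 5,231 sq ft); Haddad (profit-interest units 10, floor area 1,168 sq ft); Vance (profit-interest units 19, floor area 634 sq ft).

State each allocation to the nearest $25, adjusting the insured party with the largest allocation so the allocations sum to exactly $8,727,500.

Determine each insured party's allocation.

Ferraro: $2,213,325; Chaudhri: $3,002,000; Becker: $1,577,825; Haddad: $810,850; Vance: $1,123,500

Totals — profit-interest units 52, floor area 23,218.
Combined weights (30% profit-interest units + 70% floor area): Ferraro 0.2536; Chaudhri 0.3440; Becker 0.1808; Haddad 0.0929; Vance 0.1287.
Pro-rata amounts: Ferraro 2,213,337.30; Chaudhri 3,002,018.68; Becker 1,577,813.82; Haddad 810,840.31; Vance 1,123,489.89.
After rounding ($25): Ferraro $2,213,325; Chaudhri $3,002,025; Becker $1,577,825; Haddad $810,850; Vance $1,123,500. Sum = $8,727,525.
Difference $8,727,500 − $8,727,525 = −$25 applied to largest allocation (Chaudhri): Chaudhri becomes $3,002,000.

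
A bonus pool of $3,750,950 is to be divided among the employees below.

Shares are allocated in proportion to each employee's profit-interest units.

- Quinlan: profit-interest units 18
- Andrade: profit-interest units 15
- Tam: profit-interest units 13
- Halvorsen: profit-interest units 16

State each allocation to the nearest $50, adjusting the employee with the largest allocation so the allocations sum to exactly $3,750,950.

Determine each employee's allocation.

Quinlan: $1,088,950 · Andrade: $907,500 · Tam: $786,500 · Halvorsen: $968,000

Combined profit-interest units = 62.
Unrounded shares: Quinlan 18/62 × $3,750,950 = 1,088,985.48; Andrade 15/62 × $3,750,950 = 907,487.90; Tam 13/62 × $3,750,950 = 786,489.52; Halvorsen 16/62 × $3,750,950 = 967,987.10.
After rounding ($50): Quinlan $1,089,000; Andrade $907,500; Tam $786,500; Halvorsen $968,000. Sum = $3,751,000.
Difference $3,750,950 − $3,751,000 = −$50 applied to largest allocation (Quinlan): Quinlan becomes $1,088,950.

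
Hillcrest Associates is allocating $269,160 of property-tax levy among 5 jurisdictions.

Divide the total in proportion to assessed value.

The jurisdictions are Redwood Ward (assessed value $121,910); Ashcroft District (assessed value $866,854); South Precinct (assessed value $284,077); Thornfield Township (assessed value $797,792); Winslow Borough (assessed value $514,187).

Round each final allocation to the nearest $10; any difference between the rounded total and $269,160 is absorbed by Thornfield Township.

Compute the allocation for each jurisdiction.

Sum of assessed value: 2,584,820.
Raw shares: Redwood Ward 121,910/2,584,820 × $269,160 = 12,694.62; Ashcroft District 866,854/2,584,820 × $269,160 = 90,266.41; South Precinct 284,077/2,584,820 × $269,160 = 29,581.23; Thornfield Township 797,792/2,584,820 × $269,160 = 83,074.91; Winslow Borough 514,187/2,584,820 × $269,160 = 53,542.83.
At nearest $10: Redwood Ward $12,690; Ashcroft District $90,270; South Precinct $29,580; Thornfield Township $83,070; Winslow Borough $53,540. Sum = $269,150.
Difference $269,160 − $269,150 = +$10 applied to Thornfield Township: Thornfield Township becomes $83,080.

Redwood Ward: $12,690; Ashcroft District: $90,270; South Precinct: $29,580; Thornfield Township: $83,080; Winslow Borough: $53,540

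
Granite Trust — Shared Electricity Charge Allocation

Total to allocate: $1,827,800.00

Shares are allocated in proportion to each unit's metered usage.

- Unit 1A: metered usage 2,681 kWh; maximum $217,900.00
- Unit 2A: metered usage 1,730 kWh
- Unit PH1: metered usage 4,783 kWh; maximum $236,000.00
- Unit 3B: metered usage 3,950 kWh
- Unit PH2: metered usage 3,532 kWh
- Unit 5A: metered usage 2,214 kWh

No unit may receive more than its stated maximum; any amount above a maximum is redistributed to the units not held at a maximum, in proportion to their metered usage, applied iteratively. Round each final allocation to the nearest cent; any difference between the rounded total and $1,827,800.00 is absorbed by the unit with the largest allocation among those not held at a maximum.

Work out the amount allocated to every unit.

Unit 1A: $217,900.00; Unit 2A: $208,020.92; Unit PH1: $236,000.00; Unit 3B: $474,961.05; Unit PH2: $424,699.35; Unit 5A: $266,218.68

Metered usage total: 18,890.
Unconstrained shares: Unit 1A 259,414.0709; Unit 2A 167,395.1297; Unit PH1 462,803.9915; Unit 3B 382,202.7528; Unit PH2 341,756.9931; Unit 5A 214,227.0619.
Capped: Unit 1A ($217,900.00), Unit PH1 ($236,000.00); residual $1,373,900.00 reallocated over remaining metered usage 11,426.
Redistributed shares: Unit 2A 208,020.9172 → $208,020.92; Unit 3B 474,961.0537 → $474,961.05; Unit PH2 424,699.3524 → $424,699.35; Unit 5A 266,218.6767 → $266,218.68.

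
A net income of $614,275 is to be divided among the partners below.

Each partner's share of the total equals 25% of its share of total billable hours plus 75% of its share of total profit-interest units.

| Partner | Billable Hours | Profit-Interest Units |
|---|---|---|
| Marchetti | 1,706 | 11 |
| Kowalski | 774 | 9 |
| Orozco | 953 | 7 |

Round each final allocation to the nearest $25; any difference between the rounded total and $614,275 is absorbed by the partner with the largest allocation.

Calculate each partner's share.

Billable hours total 3,433; profit-interest units total 27.
Blended shares (25% billable hours + 75% profit-interest units): Marchetti 0.4298; Kowalski 0.3064; Orozco 0.2638.
Proportional shares: Marchetti 264,009.82; Kowalski 188,192.17; Orozco 162,073.01.
After rounding ($25): Marchetti $264,000; Kowalski $188,200; Orozco $162,075. Sum = $614,275.
Sum already equals the total — no adjustment.

Marchetti: $264,000 · Kowalski: $188,200 · Orozco: $162,075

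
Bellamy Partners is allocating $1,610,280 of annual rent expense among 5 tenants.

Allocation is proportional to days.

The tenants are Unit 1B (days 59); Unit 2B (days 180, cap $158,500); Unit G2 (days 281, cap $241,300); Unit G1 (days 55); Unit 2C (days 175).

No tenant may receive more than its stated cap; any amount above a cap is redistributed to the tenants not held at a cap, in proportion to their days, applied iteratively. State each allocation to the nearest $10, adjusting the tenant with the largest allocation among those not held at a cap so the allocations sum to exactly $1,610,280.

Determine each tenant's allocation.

Total days = 750.
Unconstrained shares: Unit 1B 126,675.36; Unit 2B 386,467.20; Unit G2 603,318.24; Unit G1 118,087.20; Unit 2C 375,732.00.
Held at cap: Unit 2B ($158,500), Unit G2 ($241,300); balance $1,210,480 reallocated over remaining days 289.
Shares after redistribution: Unit 1B 247,122.21 → $247,120; Unit G1 230,368.17 → $230,370; Unit 2C 732,989.62 → $732,990.

Unit 1B: $247,120 | Unit 2B: $158,500 | Unit G2: $241,300 | Unit G1: $230,370 | Unit 2C: $732,990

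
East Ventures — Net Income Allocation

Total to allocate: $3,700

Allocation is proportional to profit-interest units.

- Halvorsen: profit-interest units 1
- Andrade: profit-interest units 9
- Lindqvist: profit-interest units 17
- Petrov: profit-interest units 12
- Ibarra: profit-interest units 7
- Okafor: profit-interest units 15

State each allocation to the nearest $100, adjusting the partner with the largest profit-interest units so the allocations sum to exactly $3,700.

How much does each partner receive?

Halvorsen: $100; Andrade: $500; Lindqvist: $1,100; Petrov: $700; Ibarra: $400; Okafor: $900

Profit-interest units total: 61.
Raw shares: Halvorsen 1/61 × $3,700 = 60.66; Andrade 9/61 × $3,700 = 545.90; Lindqvist 17/61 × $3,700 = 1,031.15; Petrov 12/61 × $3,700 = 727.87; Ibarra 7/61 × $3,700 = 424.59; Okafor 15/61 × $3,700 = 909.84.
Rounded to nearest $100: Halvorsen $100; Andrade $500; Lindqvist $1,000; Petrov $700; Ibarra $400; Okafor $900. Sum = $3,600.
Difference $3,700 − $3,600 = +$100 applied to largest profit-interest units (Lindqvist): Lindqvist becomes $1,100.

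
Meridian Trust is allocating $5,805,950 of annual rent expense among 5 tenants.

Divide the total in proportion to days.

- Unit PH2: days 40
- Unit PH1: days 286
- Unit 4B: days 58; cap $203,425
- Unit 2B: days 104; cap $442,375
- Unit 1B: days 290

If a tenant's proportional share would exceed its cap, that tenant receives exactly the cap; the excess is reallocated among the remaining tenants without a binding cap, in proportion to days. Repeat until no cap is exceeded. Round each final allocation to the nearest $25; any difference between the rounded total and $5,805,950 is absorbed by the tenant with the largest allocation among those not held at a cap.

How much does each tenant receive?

Days total: 778.
Proportional shares (ignoring caps): Unit PH2 298,506.43; Unit PH1 2,134,320.95; Unit 4B 432,834.32; Unit 2B 776,116.71; Unit 1B 2,164,171.59.
Cap binds for Unit 4B ($203,425), Unit 2B ($442,375); residual $5,160,150 reallocated over remaining days 616.
Remaining shares: Unit PH2 335,074.68 → $335,075; Unit PH1 2,395,783.93 → $2,395,775; Unit 1B 2,429,291.40 → $2,429,300.

Unit PH2: $335,075; Unit PH1: $2,395,775; Unit 4B: $203,425; Unit 2B: $442,375; Unit 1B: $2,429,300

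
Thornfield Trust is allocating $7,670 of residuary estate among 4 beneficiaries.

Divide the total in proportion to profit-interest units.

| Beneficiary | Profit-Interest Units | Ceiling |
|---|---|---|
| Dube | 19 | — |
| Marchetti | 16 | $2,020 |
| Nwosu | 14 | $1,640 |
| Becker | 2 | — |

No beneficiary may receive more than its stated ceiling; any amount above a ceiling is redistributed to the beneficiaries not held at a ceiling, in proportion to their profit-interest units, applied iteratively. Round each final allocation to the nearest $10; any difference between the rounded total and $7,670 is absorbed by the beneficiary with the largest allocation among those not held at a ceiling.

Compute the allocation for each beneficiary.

Profit-interest units total: 51.
Pro-rata shares before constraints: Dube 2,857.45; Marchetti 2,406.27; Nwosu 2,105.49; Becker 300.78.
Capped: Marchetti ($2,020), Nwosu ($1,640); balance $4,010 reallocated over remaining profit-interest units 21.
Remaining shares: Dube 3,628.10 → $3,630; Becker 381.90 → $380.

Dube: $3,630; Marchetti: $2,020; Nwosu: $1,640; Becker: $380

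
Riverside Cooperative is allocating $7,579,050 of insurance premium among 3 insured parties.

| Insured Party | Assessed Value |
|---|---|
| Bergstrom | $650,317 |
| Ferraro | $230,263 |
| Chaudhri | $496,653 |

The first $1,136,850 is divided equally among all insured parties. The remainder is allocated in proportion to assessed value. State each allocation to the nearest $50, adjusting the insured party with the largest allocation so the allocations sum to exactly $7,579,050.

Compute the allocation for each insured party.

$1,136,850 shared equally gives $378,950 per insured party.
Remainder $6,442,200 by assessed value (total 1,377,233): Bergstrom 3,041,948.73 → $3,041,950; Ferraro 1,077,087.39 → $1,077,100; Chaudhri 2,323,163.88 → $2,323,150.
Totals: Bergstrom $378,950 + $3,041,950 = $3,420,900; Ferraro $378,950 + $1,077,100 = $1,456,050; Chaudhri $378,950 + $2,323,150 = $2,702,100.

Bergstrom: $3,420,900 · Ferraro: $1,456,050 · Chaudhri: $2,702,100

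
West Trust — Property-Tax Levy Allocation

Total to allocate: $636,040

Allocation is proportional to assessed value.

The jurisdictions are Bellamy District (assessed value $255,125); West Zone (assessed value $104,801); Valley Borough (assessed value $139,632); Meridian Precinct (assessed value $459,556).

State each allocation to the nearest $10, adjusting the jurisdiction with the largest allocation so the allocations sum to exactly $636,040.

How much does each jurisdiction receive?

Combined assessed value = 959,114.
Raw shares: Bellamy District 255,125/959,114 × $636,040 = 169,187.09; West Zone 104,801/959,114 × $636,040 = 69,499.17; Valley Borough 139,632/959,114 × $636,040 = 92,597.48; Meridian Precinct 459,556/959,114 × $636,040 = 304,756.26.
At nearest $10: Bellamy District $169,190; West Zone $69,500; Valley Borough $92,600; Meridian Precinct $304,760. Sum = $636,050.
Difference $636,040 − $636,050 = −$10 applied to largest allocation (Meridian Precinct): Meridian Precinct becomes $304,750.

Bellamy District: $169,190; West Zone: $69,500; Valley Borough: $92,600; Meridian Precinct: $304,750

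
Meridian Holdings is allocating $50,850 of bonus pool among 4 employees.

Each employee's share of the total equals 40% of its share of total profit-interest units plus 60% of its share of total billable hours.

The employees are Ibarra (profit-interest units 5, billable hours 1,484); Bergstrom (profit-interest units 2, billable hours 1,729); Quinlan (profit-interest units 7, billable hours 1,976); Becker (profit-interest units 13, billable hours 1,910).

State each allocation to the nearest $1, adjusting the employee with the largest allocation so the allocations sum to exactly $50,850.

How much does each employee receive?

Totals — profit-interest units 27, billable hours 7,099.
Combined weights (40% profit-interest units + 60% billable hours): Ibarra 0.1995; Bergstrom 0.1758; Quinlan 0.2707; Becker 0.3540.
Unrounded shares: Ibarra 10,144.58; Bergstrom 8,937.54; Quinlan 13,765.76; Becker 18,002.11.
At nearest $1: Ibarra $10,145; Bergstrom $8,938; Quinlan $13,766; Becker $18,002. Sum = $50,851.
Difference $50,850 − $50,851 = −$1 applied to largest allocation (Becker): Becker becomes $18,001.

Ibarra: $10,145 · Bergstrom: $8,938 · Quinlan: $13,766 · Becker: $18,001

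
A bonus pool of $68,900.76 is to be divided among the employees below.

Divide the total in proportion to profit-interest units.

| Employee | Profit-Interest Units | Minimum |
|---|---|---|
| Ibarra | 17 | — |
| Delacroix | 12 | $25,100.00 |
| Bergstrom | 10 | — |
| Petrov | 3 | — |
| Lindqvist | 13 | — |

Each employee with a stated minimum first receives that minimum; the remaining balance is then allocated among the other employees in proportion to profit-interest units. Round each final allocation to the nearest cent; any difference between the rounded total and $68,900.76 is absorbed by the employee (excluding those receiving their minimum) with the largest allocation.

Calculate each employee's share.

Guaranteed amounts: Delacroix $25,100.00. Balance $43,800.76.
Balance split over remaining profit-interest units 43: Ibarra 17,316.5795 → $17,316.58; Bergstrom 10,186.2233 → $10,186.22; Petrov 3,055.8670 → $3,055.87; Lindqvist 13,242.0902 → $13,242.09.

Ibarra: $17,316.58; Delacroix: $25,100.00; Bergstrom: $10,186.22; Petrov: $3,055.87; Lindqvist: $13,242.09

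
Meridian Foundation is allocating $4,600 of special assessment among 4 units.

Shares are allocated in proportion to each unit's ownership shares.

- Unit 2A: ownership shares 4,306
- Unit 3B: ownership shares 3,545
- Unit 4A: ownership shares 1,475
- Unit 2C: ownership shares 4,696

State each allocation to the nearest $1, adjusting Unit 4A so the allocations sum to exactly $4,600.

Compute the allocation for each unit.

Unit 2A: $1,413; Unit 3B: $1,163; Unit 4A: $483; Unit 2C: $1,541

Sum of ownership shares: 14,022.
Unrounded shares: Unit 2A 4,306/14,022 × $4,600 = 1,412.61; Unit 3B 3,545/14,022 × $4,600 = 1,162.96; Unit 4A 1,475/14,022 × $4,600 = 483.88; Unit 2C 4,696/14,022 × $4,600 = 1,540.55.
Rounded to nearest $1: Unit 2A $1,413; Unit 3B $1,163; Unit 4A $484; Unit 2C $1,541. Sum = $4,601.
Difference $4,600 − $4,601 = −$1 applied to Unit 4A: Unit 4A becomes $483.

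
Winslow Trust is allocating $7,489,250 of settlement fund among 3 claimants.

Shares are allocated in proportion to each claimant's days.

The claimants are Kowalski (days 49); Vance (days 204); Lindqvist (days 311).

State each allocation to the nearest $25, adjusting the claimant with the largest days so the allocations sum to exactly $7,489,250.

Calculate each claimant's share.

Kowalski: $650,650 | Vance: $2,708,875 | Lindqvist: $4,129,725

Combined days = 564.
Proportional shares: Kowalski 49/564 × $7,489,250 = 650,661.79; Vance 204/564 × $7,489,250 = 2,708,877.66; Lindqvist 311/564 × $7,489,250 = 4,129,710.55.
At nearest $25: Kowalski $650,650; Vance $2,708,875; Lindqvist $4,129,700. Sum = $7,489,225.
Difference $7,489,250 − $7,489,225 = +$25 applied to largest days (Lindqvist): Lindqvist becomes $4,129,725.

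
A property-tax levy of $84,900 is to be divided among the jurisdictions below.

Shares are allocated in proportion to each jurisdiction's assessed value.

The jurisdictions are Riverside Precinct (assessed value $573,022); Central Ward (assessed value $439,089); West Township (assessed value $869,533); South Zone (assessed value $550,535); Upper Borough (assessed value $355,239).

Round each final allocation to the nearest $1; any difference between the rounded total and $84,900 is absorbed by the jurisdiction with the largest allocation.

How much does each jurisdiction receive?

Combined assessed value = 2,787,418.
Proportional shares: Riverside Precinct 573,022/2,787,418 × $84,900 = 17,453.27; Central Ward 439,089/2,787,418 × $84,900 = 13,373.90; West Township 869,533/2,787,418 × $84,900 = 26,484.49; South Zone 550,535/2,787,418 × $84,900 = 16,768.36; Upper Borough 355,239/2,787,418 × $84,900 = 10,819.97.
After rounding ($1): Riverside Precinct $17,453; Central Ward $13,374; West Township $26,484; South Zone $16,768; Upper Borough $10,820. Sum = $84,899.
Difference $84,900 − $84,899 = +$1 applied to largest allocation (West Township): West Township becomes $26,485.

Riverside Precinct: $17,453 | Central Ward: $13,374 | West Township: $26,485 | South Zone: $16,768 | Upper Borough: $10,820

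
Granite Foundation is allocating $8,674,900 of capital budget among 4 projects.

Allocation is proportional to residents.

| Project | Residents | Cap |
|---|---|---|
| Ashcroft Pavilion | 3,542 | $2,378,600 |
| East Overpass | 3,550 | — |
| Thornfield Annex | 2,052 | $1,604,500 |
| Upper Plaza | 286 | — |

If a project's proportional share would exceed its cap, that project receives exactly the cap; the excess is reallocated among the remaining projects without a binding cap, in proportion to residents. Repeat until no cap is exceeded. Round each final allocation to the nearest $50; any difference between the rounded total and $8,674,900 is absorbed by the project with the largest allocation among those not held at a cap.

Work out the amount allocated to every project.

Combined residents = 9,430.
Unconstrained shares: Ashcroft Pavilion 3,258,377.07; East Overpass 3,265,736.48; Thornfield Annex 1,887,687.68; Upper Plaza 263,098.77.
Capped: Ashcroft Pavilion ($2,378,600), Thornfield Annex ($1,604,500); balance $4,691,800 reallocated over remaining residents 3,836.
Remaining shares: East Overpass 4,341,994.26 → $4,342,000; Upper Plaza 349,805.74 → $349,800.

Ashcroft Pavilion: $2,378,600 · East Overpass: $4,342,000 · Thornfield Annex: $1,604,500 · Upper Plaza: $349,800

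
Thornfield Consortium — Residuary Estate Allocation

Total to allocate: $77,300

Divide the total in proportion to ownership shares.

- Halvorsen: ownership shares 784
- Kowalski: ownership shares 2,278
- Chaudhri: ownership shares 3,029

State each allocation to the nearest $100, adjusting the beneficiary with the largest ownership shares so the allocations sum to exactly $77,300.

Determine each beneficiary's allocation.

Halvorsen: $9,900; Kowalski: $28,900; Chaudhri: $38,500

Sum of ownership shares: 6,091.
Pro-rata amounts: Halvorsen 784/6,091 × $77,300 = 9,949.63; Kowalski 2,278/6,091 × $77,300 = 28,909.77; Chaudhri 3,029/6,091 × $77,300 = 38,440.60.
At nearest $100: Halvorsen $9,900; Kowalski $28,900; Chaudhri $38,400. Sum = $77,200.
Difference $77,300 − $77,200 = +$100 applied to largest ownership shares (Chaudhri): Chaudhri becomes $38,500.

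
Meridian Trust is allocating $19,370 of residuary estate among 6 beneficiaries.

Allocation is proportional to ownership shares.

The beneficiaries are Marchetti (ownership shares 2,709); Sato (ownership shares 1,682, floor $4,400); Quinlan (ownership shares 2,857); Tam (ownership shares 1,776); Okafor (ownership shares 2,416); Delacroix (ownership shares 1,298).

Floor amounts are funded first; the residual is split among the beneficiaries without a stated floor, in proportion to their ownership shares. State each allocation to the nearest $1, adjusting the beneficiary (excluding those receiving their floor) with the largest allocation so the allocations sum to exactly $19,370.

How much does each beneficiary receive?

Fund the minimums — Sato $4,400. Balance $14,970.
Balance split over remaining ownership shares 11,056: Marchetti 3,668.03 → $3,668; Quinlan 3,868.42 → $3,868; Tam 2,404.73 → $2,405; Okafor 3,271.30 → $3,271; Delacroix 1,757.51 → $1,758.

Marchetti: $3,668 · Sato: $4,400 · Quinlan: $3,868 · Tam: $2,405 · Okafor: $3,271 · Delacroix: $1,758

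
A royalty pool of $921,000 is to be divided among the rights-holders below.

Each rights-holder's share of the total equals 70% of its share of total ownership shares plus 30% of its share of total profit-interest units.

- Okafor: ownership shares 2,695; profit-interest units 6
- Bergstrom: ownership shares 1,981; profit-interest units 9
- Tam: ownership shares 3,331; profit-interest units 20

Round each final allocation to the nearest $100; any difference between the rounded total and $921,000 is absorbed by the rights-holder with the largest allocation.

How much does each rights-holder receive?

Okafor: $264,400 | Bergstrom: $230,600 | Tam: $426,000

Totals — ownership shares 8,007, profit-interest units 35.
Composite weights (70% ownership shares + 30% profit-interest units): Okafor 0.2870; Bergstrom 0.2503; Tam 0.4626.
Proportional shares: Okafor 264,359.16; Bergstrom 230,552.84; Tam 426,088.00.
At nearest $100: Okafor $264,400; Bergstrom $230,600; Tam $426,100. Sum = $921,100.
Difference $921,000 − $921,100 = −$100 applied to largest allocation (Tam): Tam becomes $426,000.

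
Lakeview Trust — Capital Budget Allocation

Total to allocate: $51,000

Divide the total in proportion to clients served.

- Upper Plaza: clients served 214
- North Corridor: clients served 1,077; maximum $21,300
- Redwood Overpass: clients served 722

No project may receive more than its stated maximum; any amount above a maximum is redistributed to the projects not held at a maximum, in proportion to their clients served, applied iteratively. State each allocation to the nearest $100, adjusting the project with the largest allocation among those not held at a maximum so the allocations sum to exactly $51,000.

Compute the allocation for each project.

Sum of clients served: 2,013.
Proportional shares (ignoring caps): Upper Plaza 5,421.76; North Corridor 27,286.14; Redwood Overpass 18,292.10.
Held at cap: North Corridor ($21,300); balance $29,700 reallocated over remaining clients served 936.
Shares after redistribution: Upper Plaza 6,790.38 → $6,800; Redwood Overpass 22,909.62 → $22,900.

Upper Plaza: $6,800 · North Corridor: $21,300 · Redwood Overpass: $22,900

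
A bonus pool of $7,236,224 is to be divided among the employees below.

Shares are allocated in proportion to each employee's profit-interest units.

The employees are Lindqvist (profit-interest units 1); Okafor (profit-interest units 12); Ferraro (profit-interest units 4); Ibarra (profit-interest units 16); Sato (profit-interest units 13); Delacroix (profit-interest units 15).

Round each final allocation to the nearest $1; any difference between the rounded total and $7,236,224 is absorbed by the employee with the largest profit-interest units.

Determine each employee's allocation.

Lindqvist: $118,627; Okafor: $1,423,519; Ferraro: $474,506; Ibarra: $1,898,027; Sato: $1,542,146; Delacroix: $1,779,399

Sum of profit-interest units: 61.
Pro-rata amounts: Lindqvist 1/61 × $7,236,224 = 118,626.62; Okafor 12/61 × $7,236,224 = 1,423,519.48; Ferraro 4/61 × $7,236,224 = 474,506.49; Ibarra 16/61 × $7,236,224 = 1,898,025.97; Sato 13/61 × $7,236,224 = 1,542,146.10; Delacroix 15/61 × $7,236,224 = 1,779,399.34.
At nearest $1: Lindqvist $118,627; Okafor $1,423,519; Ferraro $474,506; Ibarra $1,898,026; Sato $1,542,146; Delacroix $1,779,399. Sum = $7,236,223.
Difference $7,236,224 − $7,236,223 = +$1 applied to largest profit-interest units (Ibarra): Ibarra becomes $1,898,027.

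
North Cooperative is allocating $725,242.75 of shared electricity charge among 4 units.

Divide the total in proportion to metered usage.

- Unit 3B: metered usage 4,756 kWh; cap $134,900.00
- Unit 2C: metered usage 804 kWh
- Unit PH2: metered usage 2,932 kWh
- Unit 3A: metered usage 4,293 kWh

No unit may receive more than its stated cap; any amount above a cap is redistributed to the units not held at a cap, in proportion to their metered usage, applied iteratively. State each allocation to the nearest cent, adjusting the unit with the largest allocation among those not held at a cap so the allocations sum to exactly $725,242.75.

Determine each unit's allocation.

Unit 3B: $134,900.00; Unit 2C: $59,115.15; Unit PH2: $215,579.14; Unit 3A: $315,648.46

Combined metered usage = 12,785.
Pro-rata shares before constraints: Unit 3B 269,789.1685; Unit 2C 45,607.7568; Unit PH2 166,320.8246; Unit 3A 243,525.0001.
Capped: Unit 3B ($134,900.00); remaining pool $590,342.75 reallocated over remaining metered usage 8,029.
Shares after redistribution: Unit 2C 59,115.1539 → $59,115.15; Unit PH2 215,579.1435 → $215,579.14; Unit 3A 315,648.4526 → $315,648.45.
Rounding difference +$0.01 applied to Unit 3A → $315,648.46.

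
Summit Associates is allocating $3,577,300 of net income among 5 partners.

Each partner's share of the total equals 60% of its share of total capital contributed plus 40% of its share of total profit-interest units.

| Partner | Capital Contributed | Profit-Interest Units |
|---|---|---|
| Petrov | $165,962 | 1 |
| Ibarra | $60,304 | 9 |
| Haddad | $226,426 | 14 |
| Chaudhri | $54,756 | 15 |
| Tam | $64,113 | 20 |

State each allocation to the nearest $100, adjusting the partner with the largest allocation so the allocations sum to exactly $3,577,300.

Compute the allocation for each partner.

Petrov: $647,500 · Ibarra: $444,700 · Haddad: $1,189,900 · Chaudhri: $569,400 · Tam: $725,800

Capital contributed total 571,561; profit-interest units total 59.
Composite weights (60% capital contributed + 40% profit-interest units): Petrov 0.1810; Ibarra 0.1243; Haddad 0.3326; Chaudhri 0.1592; Tam 0.2029.
Pro-rata amounts: Petrov 647,489.10; Ibarra 444,735.22; Haddad 1,189,836.70; Chaudhri 569,418.14; Tam 725,820.84.
At nearest $100: Petrov $647,500; Ibarra $444,700; Haddad $1,189,800; Chaudhri $569,400; Tam $725,800. Sum = $3,577,200.
Difference $3,577,300 − $3,577,200 = +$100 applied to largest allocation (Haddad): Haddad becomes $1,189,900.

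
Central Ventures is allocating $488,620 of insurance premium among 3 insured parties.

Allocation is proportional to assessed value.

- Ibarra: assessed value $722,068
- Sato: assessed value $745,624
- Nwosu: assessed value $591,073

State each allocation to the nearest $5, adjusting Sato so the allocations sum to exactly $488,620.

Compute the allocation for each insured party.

Combined assessed value = 2,058,765.
Pro-rata amounts: Ibarra 722,068/2,058,765 × $488,620 = 171,373.06; Sato 745,624/2,058,765 × $488,620 = 176,963.76; Nwosu 591,073/2,058,765 × $488,620 = 140,283.17.
Rounded to nearest $5: Ibarra $171,375; Sato $176,965; Nwosu $140,285. Sum = $488,625.
Difference $488,620 − $488,625 = −$5 applied to Sato: Sato becomes $176,960.

Ibarra: $171,375 | Sato: $176,960 | Nwosu: $140,285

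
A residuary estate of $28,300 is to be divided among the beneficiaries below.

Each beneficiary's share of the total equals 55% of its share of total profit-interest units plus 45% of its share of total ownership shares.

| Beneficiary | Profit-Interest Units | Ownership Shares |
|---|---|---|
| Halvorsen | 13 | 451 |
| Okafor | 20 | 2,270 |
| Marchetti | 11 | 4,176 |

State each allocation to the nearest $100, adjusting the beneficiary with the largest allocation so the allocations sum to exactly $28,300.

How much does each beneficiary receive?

Profit-interest units total 44; ownership shares total 6,897.
Composite weights (55% profit-interest units + 45% ownership shares): Halvorsen 0.1919; Okafor 0.3981; Marchetti 0.4100.
Unrounded shares: Halvorsen 5,431.50; Okafor 11,266.45; Marchetti 11,602.05.
At nearest $100: Halvorsen $5,400; Okafor $11,300; Marchetti $11,600. Sum = $28,300.
Rounded total matches; no reconciliation needed.

Halvorsen: $5,400 · Okafor: $11,300 · Marchetti: $11,600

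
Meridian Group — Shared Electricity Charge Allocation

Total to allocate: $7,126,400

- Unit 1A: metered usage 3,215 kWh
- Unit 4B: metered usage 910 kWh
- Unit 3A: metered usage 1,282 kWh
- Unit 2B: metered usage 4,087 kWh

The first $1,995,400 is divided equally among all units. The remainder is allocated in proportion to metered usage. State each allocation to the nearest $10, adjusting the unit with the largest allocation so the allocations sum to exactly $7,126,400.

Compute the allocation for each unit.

Equal tier: $1,995,400 ÷ 4 = $498,850 apiece.
Remainder $5,131,000 by metered usage (total 9,494): Unit 1A 1,737,535.81 → $1,737,540; Unit 4B 491,806.40 → $491,810; Unit 3A 692,852.54 → $692,850; Unit 2B 2,208,805.25 → $2,208,810.
Rounding difference −$10 on remainder applied to Unit 2B.
Totals: Unit 1A $498,850 + $1,737,540 = $2,236,390; Unit 4B $498,850 + $491,810 = $990,660; Unit 3A $498,850 + $692,850 = $1,191,700; Unit 2B $498,850 + $2,208,800 = $2,707,650.

Unit 1A: $2,236,390 | Unit 4B: $990,660 | Unit 3A: $1,191,700 | Unit 2B: $2,707,650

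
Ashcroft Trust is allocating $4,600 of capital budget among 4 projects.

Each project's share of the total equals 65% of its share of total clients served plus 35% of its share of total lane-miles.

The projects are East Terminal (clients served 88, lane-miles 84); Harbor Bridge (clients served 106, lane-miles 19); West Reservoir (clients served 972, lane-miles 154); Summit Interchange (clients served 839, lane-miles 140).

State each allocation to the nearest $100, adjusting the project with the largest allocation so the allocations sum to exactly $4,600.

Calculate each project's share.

Totals — clients served 2,005, lane-miles 397.
Composite weights (65% clients served + 35% lane-miles): East Terminal 0.1026; Harbor Bridge 0.0511; West Reservoir 0.4509; Summit Interchange 0.3954.
Pro-rata amounts: East Terminal 471.89; Harbor Bridge 235.13; West Reservoir 2,074.05; Summit Interchange 1,818.94.
After rounding ($100): East Terminal $500; Harbor Bridge $200; West Reservoir $2,100; Summit Interchange $1,800. Sum = $4,600.
No rounding difference to absorb.

East Terminal: $500 · Harbor Bridge: $200 · West Reservoir: $2,100 · Summit Interchange: $1,800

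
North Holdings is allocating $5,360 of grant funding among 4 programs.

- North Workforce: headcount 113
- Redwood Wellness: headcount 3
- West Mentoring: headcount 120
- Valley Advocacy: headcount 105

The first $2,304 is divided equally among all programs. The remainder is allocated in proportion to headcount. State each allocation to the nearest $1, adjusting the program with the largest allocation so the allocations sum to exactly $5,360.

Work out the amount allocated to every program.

North Workforce: $1,589; Redwood Wellness: $603; West Mentoring: $1,651; Valley Advocacy: $1,517

First tranche $2,304 split equally: $576 each.
Remainder $3,056 by headcount (total 341): North Workforce 1,012.69 → $1,013; Redwood Wellness 26.89 → $27; West Mentoring 1,075.43 → $1,075; Valley Advocacy 941.00 → $941.
Totals: North Workforce $576 + $1,013 = $1,589; Redwood Wellness $576 + $27 = $603; West Mentoring $576 + $1,075 = $1,651; Valley Advocacy $576 + $941 = $1,517.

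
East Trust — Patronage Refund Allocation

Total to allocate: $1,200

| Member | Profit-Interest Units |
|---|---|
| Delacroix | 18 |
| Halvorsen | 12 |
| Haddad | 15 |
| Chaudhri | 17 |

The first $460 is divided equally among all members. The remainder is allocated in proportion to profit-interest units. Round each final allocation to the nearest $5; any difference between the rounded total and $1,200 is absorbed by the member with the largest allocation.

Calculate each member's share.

Equal tier: $460 ÷ 4 = $115 apiece.
Remainder $740 by profit-interest units (total 62): Delacroix 214.84 → $215; Halvorsen 143.23 → $145; Haddad 179.03 → $180; Chaudhri 202.90 → $205.
Rounding difference −$5 on remainder applied to Delacroix.
Totals: Delacroix $115 + $210 = $325; Halvorsen $115 + $145 = $260; Haddad $115 + $180 = $295; Chaudhri $115 + $205 = $320.

Delacroix: $325 | Halvorsen: $260 | Haddad: $295 | Chaudhri: $320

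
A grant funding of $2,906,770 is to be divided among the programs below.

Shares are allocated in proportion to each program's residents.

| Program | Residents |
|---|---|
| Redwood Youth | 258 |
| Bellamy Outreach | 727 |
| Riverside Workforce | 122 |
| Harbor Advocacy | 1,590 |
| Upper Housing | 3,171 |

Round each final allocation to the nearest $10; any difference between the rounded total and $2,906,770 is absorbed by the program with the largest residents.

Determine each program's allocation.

Combined residents = 258 + 727 + 122 + 1,590 + 3,171 = 5,868.
Unrounded shares: Redwood Youth 127,802.77; Bellamy Outreach 360,126.41; Riverside Workforce 60,433.87; Harbor Advocacy 787,621.73; Upper Housing 1,570,785.22.
Rounded to nearest $10: Redwood Youth $127,800; Bellamy Outreach $360,130; Riverside Workforce $60,430; Harbor Advocacy $787,620; Upper Housing $1,570,790. Sum = $2,906,770.
Rounded total matches; no reconciliation needed.

Redwood Youth: $127,800 | Bellamy Outreach: $360,130 | Riverside Workforce: $60,430 | Harbor Advocacy: $787,620 | Upper Housing: $1,570,790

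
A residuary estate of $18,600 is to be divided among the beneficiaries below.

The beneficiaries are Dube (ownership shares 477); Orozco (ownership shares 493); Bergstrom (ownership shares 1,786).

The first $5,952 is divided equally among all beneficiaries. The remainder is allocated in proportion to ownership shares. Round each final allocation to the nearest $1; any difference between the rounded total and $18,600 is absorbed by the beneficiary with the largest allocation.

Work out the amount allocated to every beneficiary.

$5,952 shared equally gives $1,984 per beneficiary.
Remainder $12,648 by ownership shares (total 2,756): Dube 2,189.08 → $2,189; Orozco 2,262.51 → $2,263; Bergstrom 8,196.42 → $8,196.
Totals: Dube $1,984 + $2,189 = $4,173; Orozco $1,984 + $2,263 = $4,247; Bergstrom $1,984 + $8,196 = $10,180.

Dube: $4,173 | Orozco: $4,247 | Bergstrom: $10,180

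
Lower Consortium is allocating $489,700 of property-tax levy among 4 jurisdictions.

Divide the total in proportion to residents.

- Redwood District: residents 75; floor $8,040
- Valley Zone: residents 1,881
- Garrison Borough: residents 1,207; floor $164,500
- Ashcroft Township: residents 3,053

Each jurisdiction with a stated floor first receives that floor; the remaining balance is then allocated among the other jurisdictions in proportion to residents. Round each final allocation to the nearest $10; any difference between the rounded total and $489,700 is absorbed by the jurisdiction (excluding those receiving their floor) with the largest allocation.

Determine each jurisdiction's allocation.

Redwood District: $8,040 | Valley Zone: $120,910 | Garrison Borough: $164,500 | Ashcroft Township: $196,250

Fund the minimums — Redwood District $8,040; Garrison Borough $164,500. Residual $317,160.
Residual split over remaining residents 4,934: Valley Zone 120,911.63 → $120,910; Ashcroft Township 196,248.37 → $196,250.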